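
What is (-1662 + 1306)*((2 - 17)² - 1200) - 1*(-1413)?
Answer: 348513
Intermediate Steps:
(-1662 + 1306)*((2 - 17)² - 1200) - 1*(-1413) = -356*((-15)² - 1200) + 1413 = -356*(225 - 1200) + 1413 = -356*(-975) + 1413 = 347100 + 1413 = 348513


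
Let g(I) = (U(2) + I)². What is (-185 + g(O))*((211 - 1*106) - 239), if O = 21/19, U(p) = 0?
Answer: 8890096/361 ≈ 24626.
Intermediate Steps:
O = 21/19 (O = 21*(1/19) = 21/19 ≈ 1.1053)
g(I) = I² (g(I) = (0 + I)² = I²)
(-185 + g(O))*((211 - 1*106) - 239) = (-185 + (21/19)²)*((211 - 1*106) - 239) = (-185 + 441/361)*((211 - 106) - 239) = -66344*(105 - 239)/361 = -66344/361*(-134) = 8890096/361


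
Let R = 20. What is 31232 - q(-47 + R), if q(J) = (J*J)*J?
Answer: 50915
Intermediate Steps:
q(J) = J**3 (q(J) = J**2*J = J**3)
31232 - q(-47 + R) = 31232 - (-47 + 20)**3 = 31232 - 1*(-27)**3 = 31232 - 1*(-19683) = 31232 + 19683 = 50915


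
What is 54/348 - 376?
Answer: -21799/58 ≈ -375.84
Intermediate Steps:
54/348 - 376 = 54*(1/348) - 376 = 9/58 - 376 = -21799/58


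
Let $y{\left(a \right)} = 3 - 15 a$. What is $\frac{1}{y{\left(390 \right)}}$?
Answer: $- \frac{1}{5847} \approx -0.00017103$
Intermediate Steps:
$\frac{1}{y{\left(390 \right)}} = \frac{1}{3 - 5850} = \frac{1}{-5847} = - \frac{1}{5847}$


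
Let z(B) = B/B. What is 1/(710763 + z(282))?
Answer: 1/710764 ≈ 1.4069e-6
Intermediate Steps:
z(B) = 1
1/(710763 + z(282)) = 1/(710763 + 1) = 1/710764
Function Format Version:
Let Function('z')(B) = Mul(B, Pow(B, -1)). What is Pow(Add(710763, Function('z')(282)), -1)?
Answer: Rational(1, 710764) ≈ 1.4069e-6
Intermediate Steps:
Function('z')(B) = 1
Pow(Add(710763, Function('z')(282)), -1) = Pow(Add(710763, 1), -1) = Pow(710764, -1) = Rational(1, 710764)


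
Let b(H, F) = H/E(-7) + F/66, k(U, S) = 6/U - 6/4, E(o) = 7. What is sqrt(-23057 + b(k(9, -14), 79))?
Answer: I*sqrt(136698562)/77 ≈ 151.84*I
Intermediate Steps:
k(U, S) = -3/2 + 6/U (k(U, S) = 6/U - 6*1/4 = 6/U - 3/2 = -3/2 + 6/U)
b(H, F) = H/7 + F/66
sqrt(-23057 + b(k(9, -14), 79)) = sqrt(-23057 + ((-3/2 + 6/9)/7 + (1/66)*79)) = sqrt(-23057 + ((-3/2 + 6*(1/9))/7 + 79/66)) = sqrt(-23057 + ((-3/2 + 2/3)/7 + 79/66)) = sqrt(-23057 + ((1/7)*(-5/6) + 79/66)) = sqrt(-23057 + (-5/42 + 79/66)) = sqrt(-23057 + 83/77) = sqrt(-1775306/77) = I*sqrt(136698562)/77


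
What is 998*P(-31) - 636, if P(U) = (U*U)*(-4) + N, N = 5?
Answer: -3831958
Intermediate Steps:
P(U) = 5 - 4*U² (P(U) = (U*U)*(-4) + 5 = U²*(-4) + 5 = -4*U² + 5 = 5 - 4*U²)
998*P(-31) - 636 = 998*(5 - 4*(-31)²) - 636 = 998*(5 - 4*961) - 636 = 998*(5 - 3844) - 636 = 998*(-3839) - 636 = -3831322 - 636 = -3831958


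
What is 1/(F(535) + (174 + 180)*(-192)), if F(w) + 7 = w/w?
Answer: -1/67974 ≈ -1.4712e-5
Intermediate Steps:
F(w) = -6 (F(w) = -7 + w/w = -7 + 1 = -6)
1/(F(535) + (174 + 180)*(-192)) = 1/(-6 + (174 + 180)*(-192)) = 1/(-6 + 354*(-192)) = 1/(-6 - 67968) = 1/(-67974) = -1/67974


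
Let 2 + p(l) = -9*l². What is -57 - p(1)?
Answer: -46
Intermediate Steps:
p(l) = -2 - 9*l²
-57 - p(1) = -57 - (-2 - 9*1²) = -57 - (-2 - 9*1) = -57 - (-2 - 9) = -57 - 1*(-11) = -57 + 11 = -46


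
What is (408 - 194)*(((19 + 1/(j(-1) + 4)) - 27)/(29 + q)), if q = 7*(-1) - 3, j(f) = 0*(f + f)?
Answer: -3317/38 ≈ -87.289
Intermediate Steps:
j(f) = 0 (j(f) = 0*(2*f) = 0)
q = -10 (q = -7 - 3 = -10)
(408 - 194)*(((19 + 1/(j(-1) + 4)) - 27)/(29 + q)) = (408 - 194)*(((19 + 1/(0 + 4)) - 27)/(29 - 10)) = 214*(((19 + 1/4) - 27)/19) = 214*(((19 + ¼) - 27)*(1/19)) = 214*((77/4 - 27)*(1/19)) = 214*(-31/4*1/19) = 214*(-31/76) = -3317/38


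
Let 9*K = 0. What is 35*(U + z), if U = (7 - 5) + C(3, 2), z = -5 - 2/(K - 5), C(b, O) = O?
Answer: -21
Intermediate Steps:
K = 0 (K = (1/9)*0 = 0)
z = -23/5 (z = -5 - 2/(0 - 5) = -5 - 2/(-5) = -5 - 2*(-1/5) = -5 + 2/5 = -23/5 ≈ -4.6000)
U = 4 (U = (7 - 5) + 2 = 2 + 2 = 4)
35*(U + z) = 35*(4 - 23/5) = 35*(-3/5) = -21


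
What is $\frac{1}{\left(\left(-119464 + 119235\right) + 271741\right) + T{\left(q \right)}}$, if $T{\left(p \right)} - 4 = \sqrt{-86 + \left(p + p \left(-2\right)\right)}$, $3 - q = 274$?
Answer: $\frac{271516}{73720938071} - \frac{\sqrt{185}}{73720938071} \approx 3.6828 \cdot 10^{-6}$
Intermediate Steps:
$q = -271$ ($q = 3 - 274 = -271$)
$T{\left(p \right)} = 4 + \sqrt{-86 - p}$ ($T{\left(p \right)} = 4 + \sqrt{-86 + \left(p + p \left(-2\right)\right)} = 4 + \sqrt{-86 + \left(p - 2 p\right)} = 4 + \sqrt{-86 - p}$)
$\frac{1}{\left(\left(-119464 + 119235\right) + 271741\right) + T{\left(q \right)}} = \frac{1}{\left(\left(-119464 + 119235\right) + 271741\right) + \left(4 + \sqrt{-86 - -271}\right)} = \frac{1}{\left(-229 + 271741\right) + \left(4 + \sqrt{-86 + 271}\right)} = \frac{1}{271512 + \left(4 + \sqrt{185}\right)} = \frac{1}{271516 + \sqrt{185}}$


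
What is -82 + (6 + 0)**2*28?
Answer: 926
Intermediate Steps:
-82 + (6 + 0)**2*28 = -82 + 6**2*28 = -82 + 36*28 = -82 + 1008 = 926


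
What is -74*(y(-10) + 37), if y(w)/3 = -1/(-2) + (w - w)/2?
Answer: -2849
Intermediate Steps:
y(w) = 3/2 (y(w) = 3*(-1/(-2) + (w - w)/2) = 3*(-1*(-1/2) + 0*(1/2)) = 3*(1/2 + 0) = 3*(1/2) = 3/2)
-74*(y(-10) + 37) = -74*(3/2 + 37) = -74*77/2 = -2849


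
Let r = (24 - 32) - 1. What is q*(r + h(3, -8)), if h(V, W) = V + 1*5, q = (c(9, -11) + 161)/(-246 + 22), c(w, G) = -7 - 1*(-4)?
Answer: 79/112 ≈ 0.70536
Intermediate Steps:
c(w, G) = -3 (c(w, G) = -7 + 4 = -3)
r = -9 (r = -8 - 1 = -9)
q = -79/112 (q = (-3 + 161)/(-246 + 22) = 158/(-224) = 158*(-1/224) = -79/112 ≈ -0.70536)
h(V, W) = 5 + V (h(V, W) = V + 5 = 5 + V)
q*(r + h(3, -8)) = -79*(-9 + (5 + 3))/112 = -79*(-9 + 8)/112 = -79/112*(-1) = 79/112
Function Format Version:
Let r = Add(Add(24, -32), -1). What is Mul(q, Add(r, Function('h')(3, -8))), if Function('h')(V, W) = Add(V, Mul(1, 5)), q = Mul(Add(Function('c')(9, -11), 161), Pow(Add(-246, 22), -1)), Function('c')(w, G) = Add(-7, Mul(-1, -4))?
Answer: Rational(79, 112) ≈ 0.70536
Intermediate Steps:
Function('c')(w, G) = -3 (Function('c')(w, G) = Add(-7, 4) = -3)
r = -9 (r = Add(-8, -1) = -9)
q = Rational(-79, 112) (q = Mul(Add(-3, 161), Pow(Add(-246, 22), -1)) = Mul(158, Pow(-224, -1)) = Mul(158, Rational(-1, 224)) = Rational(-79, 112) ≈ -0.70536)
Function('h')(V, W) = Add(5, V) (Function('h')(V, W) = Add(V, 5) = Add(5, V))
Mul(q, Add(r, Function('h')(3, -8))) = Mul(Rational(-79, 112), Add(-9, Add(5, 3))) = Mul(Rational(-79, 112), Add(-9, 8)) = Mul(Rational(-79, 112), -1) = Rational(79, 112)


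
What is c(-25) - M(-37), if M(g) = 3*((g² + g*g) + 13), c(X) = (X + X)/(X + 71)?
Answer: -189844/23 ≈ -8254.1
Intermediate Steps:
c(X) = 2*X/(71 + X) (c(X) = (2*X)/(71 + X) = 2*X/(71 + X))
M(g) = 39 + 6*g² (M(g) = 3*((g² + g²) + 13) = 3*(2*g² + 13) = 3*(13 + 2*g²) = 39 + 6*g²)
c(-25) - M(-37) = 2*(-25)/(71 - 25) - (39 + 6*(-37)²) = 2*(-25)/46 - (39 + 6*1369) = 2*(-25)*(1/46) - (39 + 8214) = -25/23 - 1*8253 = -25/23 - 8253 = -189844/23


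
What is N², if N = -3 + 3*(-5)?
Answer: 324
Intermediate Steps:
N = -18 (N = -3 - 15 = -18)
N² = (-18)² = 324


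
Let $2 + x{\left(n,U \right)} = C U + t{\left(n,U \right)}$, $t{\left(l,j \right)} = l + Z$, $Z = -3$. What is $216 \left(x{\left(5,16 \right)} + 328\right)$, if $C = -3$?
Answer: $60480$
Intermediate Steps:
$t{\left(l,j \right)} = -3 + l$ ($t{\left(l,j \right)} = l - 3 = -3 + l$)
$x{\left(n,U \right)} = -5 + n - 3 U$ ($x{\left(n,U \right)} = -2 - \left(3 - n + 3 U\right) = -5 + n - 3 U$)
$216 \left(x{\left(5,16 \right)} + 328\right) = 216 \left(\left(-5 + 5 - 48\right) + 328\right) = 216 \left(-48 + 328\right) = 216 \cdot 280 = 60480$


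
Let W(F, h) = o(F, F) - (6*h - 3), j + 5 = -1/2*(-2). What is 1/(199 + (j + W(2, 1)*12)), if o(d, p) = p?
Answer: 1/183 ≈ 0.0054645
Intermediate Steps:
j = -4 (j = -5 - 1/2*(-2) = -5 - 1*½*(-2) = -5 - ½*(-2) = -5 + 1 = -4)
W(F, h) = 3 + F - 6*h (W(F, h) = F - (6*h - 3) = F - (-3 + 6*h) = F + (3 - 6*h) = 3 + F - 6*h)
1/(199 + (j + W(2, 1)*12)) = 1/(199 + (-4 + (3 + 2 - 6*1)*12)) = 1/(199 + (-4 + (3 + 2 - 6)*12)) = 1/(199 + (-4 - 1*12)) = 1/(199 + (-4 - 12)) = 1/(199 - 16) = 1/183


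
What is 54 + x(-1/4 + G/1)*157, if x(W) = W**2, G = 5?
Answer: 57541/16 ≈ 3596.3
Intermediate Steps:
54 + x(-1/4 + G/1)*157 = 54 + (-1/4 + 5/1)**2*157 = 54 + (-1*1/4 + 5*1)**2*157 = 54 + (-1/4 + 5)**2*157 = 54 + (19/4)**2*157 = 54 + (361/16)*157 = 54 + 56677/16 = 57541/16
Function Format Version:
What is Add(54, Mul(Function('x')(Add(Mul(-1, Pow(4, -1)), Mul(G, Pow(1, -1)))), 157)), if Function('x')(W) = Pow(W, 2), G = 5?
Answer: Rational(57541, 16) ≈ 3596.3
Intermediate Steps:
Add(54, Mul(Function('x')(Add(Mul(-1, Pow(4, -1)), Mul(G, Pow(1, -1)))), 157)) = Add(54, Mul(Pow(Add(Mul(-1, Pow(4, -1)), Mul(5, Pow(1, -1))), 2), 157)) = Add(54, Mul(Pow(Add(Mul(-1, Rational(1, 4)), Mul(5, 1)), 2), 157)) = Add(54, Mul(Pow(Add(Rational(-1, 4), 5), 2), 157)) = Add(54, Mul(Pow(Rational(19, 4), 2), 157)) = Add(54, Mul(Rational(361, 16), 157)) = Add(54, Rational(56677, 16)) = Rational(57541, 16)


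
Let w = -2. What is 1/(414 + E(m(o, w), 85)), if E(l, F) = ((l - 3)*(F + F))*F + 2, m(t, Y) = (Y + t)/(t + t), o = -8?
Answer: -4/135611 ≈ -2.9496e-5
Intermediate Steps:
m(t, Y) = (Y + t)/(2*t) (m(t, Y) = (Y + t)/((2*t)) = (Y + t)*(1/(2*t)) = (Y + t)/(2*t))
E(l, F) = 2 + 2*F**2*(-3 + l) (E(l, F) = ((-3 + l)*(2*F))*F + 2 = (2*F*(-3 + l))*F + 2 = 2*F**2*(-3 + l) + 2 = 2 + 2*F**2*(-3 + l))
1/(414 + E(m(o, w), 85)) = 1/(414 + (2 - 6*85**2 + 2*((1/2)*(-2 - 8)/(-8))*85**2)) = 1/(414 + (2 - 6*7225 + 2*((1/2)*(-1/8)*(-10))*7225)) = 1/(414 + (2 - 43350 + 2*(5/8)*7225)) = 1/(414 + (2 - 43350 + 36125/4)) = 1/(414 - 137267/4) = 1/(-135611/4) = -4/135611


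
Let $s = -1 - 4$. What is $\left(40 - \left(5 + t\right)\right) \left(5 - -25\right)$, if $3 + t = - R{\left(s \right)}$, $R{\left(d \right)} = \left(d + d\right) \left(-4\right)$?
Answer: $2340$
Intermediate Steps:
$s = -5$
$R{\left(d \right)} = - 8 d$ ($R{\left(d \right)} = 2 d \left(-4\right) = - 8 d$)
$t = -43$ ($t = -3 - \left(-8\right) \left(-5\right) = -3 - 40 = -43$)
$\left(40 - \left(5 + t\right)\right) \left(5 - -25\right) = \left(40 - -38\right) \left(5 - -25\right) = \left(40 + \left(-5 + 43\right)\right) \left(5 + 25\right) = \left(40 + 38\right) 30 = 78 \cdot 30 = 2340$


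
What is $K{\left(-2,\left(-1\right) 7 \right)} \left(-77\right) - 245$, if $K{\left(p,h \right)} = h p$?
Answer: $-1323$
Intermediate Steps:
$K{\left(-2,\left(-1\right) 7 \right)} \left(-77\right) - 245 = \left(-1\right) 7 \left(-2\right) \left(-77\right) - 245 = \left(-7\right) \left(-2\right) \left(-77\right) - 245 = 14 \left(-77\right) - 245 = -1078 - 245 = -1323$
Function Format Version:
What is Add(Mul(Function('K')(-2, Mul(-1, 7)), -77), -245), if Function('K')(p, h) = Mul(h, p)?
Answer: -1323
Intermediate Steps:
Add(Mul(Function('K')(-2, Mul(-1, 7)), -77), -245) = Add(Mul(Mul(Mul(-1, 7), -2), -77), -245) = Add(Mul(Mul(-7, -2), -77), -245) = Add(Mul(14, -77), -245) = Add(-1078, -245) = -1323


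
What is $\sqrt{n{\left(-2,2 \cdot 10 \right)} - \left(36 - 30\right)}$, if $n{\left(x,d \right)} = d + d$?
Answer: $\sqrt{34} \approx 5.8309$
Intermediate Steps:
$n{\left(x,d \right)} = 2 d$
$\sqrt{n{\left(-2,2 \cdot 10 \right)} - \left(36 - 30\right)} = \sqrt{2 \cdot 2 \cdot 10 - \left(36 - 30\right)} = \sqrt{2 \cdot 20 - 6} = \sqrt{40 - 6} = \sqrt{34}$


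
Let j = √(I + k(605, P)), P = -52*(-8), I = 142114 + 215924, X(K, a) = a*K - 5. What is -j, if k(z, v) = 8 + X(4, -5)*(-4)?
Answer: -3*√39794 ≈ -598.45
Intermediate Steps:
X(K, a) = -5 + K*a (X(K, a) = K*a - 5 = -5 + K*a)
I = 358038
P = 416
k(z, v) = 108 (k(z, v) = 8 + (-5 + 4*(-5))*(-4) = 8 + (-5 - 20)*(-4) = 8 - 25*(-4) = 8 + 100 = 108)
j = 3*√39794 (j = √(358038 + 108) = √358146 = 3*√39794 ≈ 598.45)
-j = -3*√39794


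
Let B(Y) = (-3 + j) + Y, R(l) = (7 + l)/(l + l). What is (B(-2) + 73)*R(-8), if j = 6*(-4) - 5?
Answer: 39/16 ≈ 2.4375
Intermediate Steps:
j = -29 (j = -24 - 5 = -29)
R(l) = (7 + l)/(2*l) (R(l) = (7 + l)/((2*l)) = (7 + l)*(1/(2*l)) = (7 + l)/(2*l))
B(Y) = -32 + Y (B(Y) = (-3 - 29) + Y = -32 + Y)
(B(-2) + 73)*R(-8) = ((-32 - 2) + 73)*((1/2)*(7 - 8)/(-8)) = (-34 + 73)*((1/2)*(-1/8)*(-1)) = 39*(1/16) = 39/16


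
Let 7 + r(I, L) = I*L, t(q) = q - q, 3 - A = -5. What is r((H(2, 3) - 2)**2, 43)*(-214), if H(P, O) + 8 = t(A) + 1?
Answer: -743864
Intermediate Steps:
A = 8 (A = 3 - 1*(-5) = 3 + 5 = 8)
t(q) = 0
H(P, O) = -7 (H(P, O) = -8 + (0 + 1) = -8 + 1 = -7)
r(I, L) = -7 + I*L
r((H(2, 3) - 2)**2, 43)*(-214) = (-7 + (-7 - 2)**2*43)*(-214) = (-7 + (-9)**2*43)*(-214) = (-7 + 81*43)*(-214) = (-7 + 3483)*(-214) = 3476*(-214) = -743864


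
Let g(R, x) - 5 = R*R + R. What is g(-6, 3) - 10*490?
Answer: -4865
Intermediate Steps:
g(R, x) = 5 + R + R² (g(R, x) = 5 + (R*R + R) = 5 + (R² + R) = 5 + (R + R²) = 5 + R + R²)
g(-6, 3) - 10*490 = (5 - 6 + (-6)²) - 10*490 = (5 - 6 + 36) - 4900 = 35 - 4900 = -4865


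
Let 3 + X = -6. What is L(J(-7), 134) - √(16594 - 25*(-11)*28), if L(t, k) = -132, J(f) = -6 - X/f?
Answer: -132 - √24294 ≈ -287.87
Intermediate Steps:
X = -9 (X = -3 - 6 = -9)
J(f) = -6 + 9/f (J(f) = -6 - (-9)/f = -6 + 9/f)
L(J(-7), 134) - √(16594 - 25*(-11)*28) = -132 - √(16594 - 25*(-11)*28) = -132 - √(16594 + 275*28) = -132 - √(16594 + 7700) = -132 - √24294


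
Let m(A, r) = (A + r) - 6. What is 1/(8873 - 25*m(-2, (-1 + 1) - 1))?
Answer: 1/9098 ≈ 0.00010991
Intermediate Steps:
m(A, r) = -6 + A + r
1/(8873 - 25*m(-2, (-1 + 1) - 1)) = 1/(8873 - 25*(-6 - 2 + ((-1 + 1) - 1))) = 1/(8873 - 25*(-6 - 2 + (0 - 1))) = 1/(8873 - 25*(-6 - 2 - 1)) = 1/(8873 - 25*(-9)) = 1/(8873 + 225) = 1/9098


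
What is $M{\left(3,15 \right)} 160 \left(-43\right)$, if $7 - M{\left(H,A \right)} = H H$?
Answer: $13760$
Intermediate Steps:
$M{\left(H,A \right)} = 7 - H^{2}$ ($M{\left(H,A \right)} = 7 - H H = 7 - H^{2}$)
$M{\left(3,15 \right)} 160 \left(-43\right) = \left(7 - 3^{2}\right) 160 \left(-43\right) = \left(7 - 9\right) 160 \left(-43\right) = \left(-2\right) 160 \left(-43\right) = \left(-320\right) \left(-43\right) = 13760$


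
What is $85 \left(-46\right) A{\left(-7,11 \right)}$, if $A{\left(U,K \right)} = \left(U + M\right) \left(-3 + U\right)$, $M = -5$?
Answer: $-469200$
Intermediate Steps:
$A{\left(U,K \right)} = \left(-5 + U\right) \left(-3 + U\right)$ ($A{\left(U,K \right)} = \left(U - 5\right) \left(-3 + U\right) = \left(-5 + U\right) \left(-3 + U\right)$)
$85 \left(-46\right) A{\left(-7,11 \right)} = 85 \left(-46\right) \left(15 + \left(-7\right)^{2} - -56\right) = - 3910 \left(15 + 49 + 56\right) = \left(-3910\right) 120 = -469200$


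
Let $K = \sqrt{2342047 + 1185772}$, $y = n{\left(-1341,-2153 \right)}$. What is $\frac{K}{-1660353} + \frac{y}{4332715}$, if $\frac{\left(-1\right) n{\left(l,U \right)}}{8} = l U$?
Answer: $- \frac{23097384}{4332715} - \frac{\sqrt{3527819}}{1660353} \approx -5.3321$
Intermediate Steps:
$n{\left(l,U \right)} = - 8 U l$ ($n{\left(l,U \right)} = - 8 l U = - 8 U l$)
$y = -23097384$ ($y = \left(-8\right) \left(-2153\right) \left(-1341\right) = -23097384$)
$K = \sqrt{3527819} \approx 1878.2$
$\frac{K}{-1660353} + \frac{y}{4332715} = \frac{\sqrt{3527819}}{-1660353} - \frac{23097384}{4332715} = \sqrt{3527819} \left(- \frac{1}{1660353}\right) - \frac{23097384}{4332715} = - \frac{\sqrt{3527819}}{1660353} - \frac{23097384}{4332715} = - \frac{23097384}{4332715} - \frac{\sqrt{3527819}}{1660353}$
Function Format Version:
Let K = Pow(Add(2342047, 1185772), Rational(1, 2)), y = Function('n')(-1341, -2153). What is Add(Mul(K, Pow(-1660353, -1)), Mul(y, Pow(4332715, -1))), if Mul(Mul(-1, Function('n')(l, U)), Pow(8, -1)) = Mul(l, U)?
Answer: Add(Rational(-23097384, 4332715), Mul(Rational(-1, 1660353), Pow(3527819, Rational(1, 2)))) ≈ -5.3321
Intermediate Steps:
Function('n')(l, U) = Mul(-8, U, l) (Function('n')(l, U) = Mul(-8, Mul(l, U)) = Mul(-8, Mul(U, l)) = Mul(-8, U, l))
y = -23097384 (y = Mul(-8, -2153, -1341) = -23097384)
K = Pow(3527819, Rational(1, 2)) ≈ 1878.2
Add(Mul(K, Pow(-1660353, -1)), Mul(y, Pow(4332715, -1))) = Add(Mul(Pow(3527819, Rational(1, 2)), Pow(-1660353, -1)), Mul(-23097384, Pow(4332715, -1))) = Add(Mul(Pow(3527819, Rational(1, 2)), Rational(-1, 1660353)), Mul(-23097384, Rational(1, 4332715))) = Add(Mul(Rational(-1, 1660353), Pow(3527819, Rational(1, 2))), Rational(-23097384, 4332715)) = Add(Rational(-23097384, 4332715), Mul(Rational(-1, 1660353), Pow(3527819, Rational(1, 2))))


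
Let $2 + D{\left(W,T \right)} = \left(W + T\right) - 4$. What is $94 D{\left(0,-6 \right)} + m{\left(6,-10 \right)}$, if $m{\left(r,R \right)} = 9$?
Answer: $-1119$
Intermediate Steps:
$D{\left(W,T \right)} = -6 + T + W$ ($D{\left(W,T \right)} = -2 - \left(4 - T - W\right) = -2 + \left(-4 + T + W\right) = -6 + T + W$)
$94 D{\left(0,-6 \right)} + m{\left(6,-10 \right)} = 94 \left(-6 - 6 + 0\right) + 9 = 94 \left(-12\right) + 9 = -1128 + 9 = -1119$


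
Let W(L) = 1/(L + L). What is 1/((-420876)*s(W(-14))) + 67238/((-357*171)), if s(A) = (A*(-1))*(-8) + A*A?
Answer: -58431463222/53051735457 ≈ -1.1014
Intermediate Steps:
W(L) = 1/(2*L)
s(A) = A**2 + 8*A (s(A) = -A*(-8) + A**2 = 8*A + A**2 = A**2 + 8*A)
1/((-420876)*s(W(-14))) + 67238/((-357*171)) = 1/((-420876)*((((1/2)/(-14))*(8 + (1/2)/(-14))))) + 67238/((-357*171)) = -(-28/(8 + (1/2)*(-1/14)))/420876 + 67238/(-61047) = -(-28/(8 - 1/28))/420876 + 67238*(-1/61047) = -1/(420876*((-1/28*223/28))) - 67238/61047 = -1/(420876*(-223/784)) - 67238/61047 = -1/420876*(-784/223) - 67238/61047 = 196/23463837 - 67238/61047 = -58431463222/53051735457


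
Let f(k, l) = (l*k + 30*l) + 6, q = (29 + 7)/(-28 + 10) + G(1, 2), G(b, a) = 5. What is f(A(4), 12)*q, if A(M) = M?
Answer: 1242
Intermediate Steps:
q = 3 (q = (29 + 7)/(-28 + 10) + 5 = 36/(-18) + 5 = 36*(-1/18) + 5 = -2 + 5 = 3)
f(k, l) = 6 + 30*l + k*l (f(k, l) = (k*l + 30*l) + 6 = (30*l + k*l) + 6 = 6 + 30*l + k*l)
f(A(4), 12)*q = (6 + 30*12 + 4*12)*3 = (6 + 360 + 48)*3 = 414*3 = 1242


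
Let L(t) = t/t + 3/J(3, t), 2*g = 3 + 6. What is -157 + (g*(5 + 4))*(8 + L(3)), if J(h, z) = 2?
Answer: 1073/4 ≈ 268.25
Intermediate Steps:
g = 9/2 (g = (3 + 6)/2 = (½)*9 = 9/2 ≈ 4.5000)
L(t) = 5/2 (L(t) = t/t + 3/2 = 1 + 3*(½) = 1 + 3/2 = 5/2)
-157 + (g*(5 + 4))*(8 + L(3)) = -157 + (9*(5 + 4)/2)*(8 + 5/2) = -157 + ((9/2)*9)*(21/2) = -157 + (81/2)*(21/2) = -157 + 1701/4 = 1073/4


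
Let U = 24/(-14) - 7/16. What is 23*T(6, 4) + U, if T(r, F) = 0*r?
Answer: -241/112 ≈ -2.1518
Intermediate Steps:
U = -241/112 (U = 24*(-1/14) - 7*1/16 = -12/7 - 7/16 = -241/112 ≈ -2.1518)
T(r, F) = 0
23*T(6, 4) + U = 23*0 - 241/112 = 0 - 241/112 = -241/112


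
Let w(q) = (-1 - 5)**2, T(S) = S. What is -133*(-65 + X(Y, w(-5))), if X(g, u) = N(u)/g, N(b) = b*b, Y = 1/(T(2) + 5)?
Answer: -1197931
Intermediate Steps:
w(q) = 36 (w(q) = (-6)**2 = 36)
Y = 1/7 (Y = 1/(2 + 5) = 1/7 ≈ 0.14286)
N(b) = b**2
X(g, u) = u**2/g
-133*(-65 + X(Y, w(-5))) = -133*(-65 + 36**2/(1/7)) = -133*(-65 + 7*1296) = -133*(-65 + 9072) = -133*9007 = -1197931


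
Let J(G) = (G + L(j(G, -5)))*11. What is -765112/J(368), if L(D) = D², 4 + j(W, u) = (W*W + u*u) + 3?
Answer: -95639/25225971474 ≈ -3.7913e-6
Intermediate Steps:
j(W, u) = -1 + W² + u² (j(W, u) = -4 + ((W*W + u*u) + 3) = -4 + ((W² + u²) + 3) = -4 + (3 + W² + u²) = -1 + W² + u²)
J(G) = 11*G + 11*(24 + G²)² (J(G) = (G + (-1 + G² + (-5)²)²)*11 = (G + (-1 + G² + 25)²)*11 = (G + (24 + G²)²)*11 = 11*G + 11*(24 + G²)²)
-765112/J(368) = -765112/(11*368 + 11*(24 + 368²)²) = -765112/(4048 + 11*(24 + 135424)²) = -765112/(4048 + 11*135448²) = -765112/(4048 + 11*18346160704) = -765112/(4048 + 201807767744) = -765112/201807771792 = -765112*1/201807771792 = -95639/25225971474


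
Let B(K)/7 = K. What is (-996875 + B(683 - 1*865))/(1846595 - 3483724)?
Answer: 998149/1637129 ≈ 0.60969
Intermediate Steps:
B(K) = 7*K
(-996875 + B(683 - 1*865))/(1846595 - 3483724) = (-996875 + 7*(683 - 1*865))/(1846595 - 3483724) = (-996875 + 7*(683 - 865))/(-1637129) = (-996875 + 7*(-182))*(-1/1637129) = (-996875 - 1274)*(-1/1637129) = -998149*(-1/1637129) = 998149/1637129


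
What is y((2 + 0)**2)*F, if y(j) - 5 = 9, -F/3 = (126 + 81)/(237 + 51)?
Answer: -483/16 ≈ -30.188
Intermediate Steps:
F = -69/32 (F = -3*(126 + 81)/(237 + 51) = -621/288 = -3*23/32 = -69/32 ≈ -2.1563)
y(j) = 14 (y(j) = 5 + 9 = 14)
y((2 + 0)**2)*F = 14*(-69/32) = -483/16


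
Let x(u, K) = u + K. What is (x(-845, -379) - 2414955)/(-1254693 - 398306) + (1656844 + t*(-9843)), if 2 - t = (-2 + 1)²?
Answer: 2722493422178/1652999 ≈ 1.6470e+6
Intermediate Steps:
x(u, K) = K + u
t = 1 (t = 2 - (-2 + 1)² = 2 - 1*(-1)² = 2 - 1*1 = 2 - 1 = 1)
(x(-845, -379) - 2414955)/(-1254693 - 398306) + (1656844 + t*(-9843)) = ((-379 - 845) - 2414955)/(-1254693 - 398306) + (1656844 + 1*(-9843)) = (-1224 - 2414955)/(-1652999) + (1656844 - 9843) = -2416179*(-1/1652999) + 1647001 = 2416179/1652999 + 1647001 = 2722493422178/1652999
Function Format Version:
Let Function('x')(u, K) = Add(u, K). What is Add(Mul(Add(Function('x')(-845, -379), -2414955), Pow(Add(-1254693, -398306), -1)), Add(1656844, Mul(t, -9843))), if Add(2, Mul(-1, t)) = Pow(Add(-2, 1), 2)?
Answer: Rational(2722493422178, 1652999) ≈ 1.6470e+6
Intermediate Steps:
Function('x')(u, K) = Add(K, u)
t = 1 (t = Add(2, Mul(-1, Pow(Add(-2, 1), 2))) = Add(2, Mul(-1, Pow(-1, 2))) = Add(2, Mul(-1, 1)) = Add(2, -1) = 1)
Add(Mul(Add(Function('x')(-845, -379), -2414955), Pow(Add(-1254693, -398306), -1)), Add(1656844, Mul(t, -9843))) = Add(Mul(Add(Add(-379, -845), -2414955), Pow(Add(-1254693, -398306), -1)), Add(1656844, Mul(1, -9843))) = Add(Mul(Add(-1224, -2414955), Pow(-1652999, -1)), Add(1656844, -9843)) = Add(Mul(-2416179, Rational(-1, 1652999)), 1647001) = Add(Rational(2416179, 1652999), 1647001) = Rational(2722493422178, 1652999)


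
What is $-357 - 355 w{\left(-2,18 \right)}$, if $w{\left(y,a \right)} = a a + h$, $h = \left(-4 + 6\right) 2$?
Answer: $-116797$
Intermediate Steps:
$h = 4$ ($h = 2 \cdot 2 = 4$)
$w{\left(y,a \right)} = 4 + a^{2}$ ($w{\left(y,a \right)} = a a + 4 = a^{2} + 4 = 4 + a^{2}$)
$-357 - 355 w{\left(-2,18 \right)} = -357 - 355 \left(4 + 18^{2}\right) = -357 - 355 \left(4 + 324\right) = -357 - 116440 = -116797$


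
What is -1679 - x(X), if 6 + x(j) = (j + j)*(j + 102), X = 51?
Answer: -17279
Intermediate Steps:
x(j) = -6 + 2*j*(102 + j) (x(j) = -6 + (j + j)*(j + 102) = -6 + (2*j)*(102 + j) = -6 + 2*j*(102 + j))
-1679 - x(X) = -1679 - (-6 + 2*51² + 204*51) = -1679 - (-6 + 2*2601 + 10404) = -1679 - (-6 + 5202 + 10404) = -1679 - 1*15600 = -1679 - 15600 = -17279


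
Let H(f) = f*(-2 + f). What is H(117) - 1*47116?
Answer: -33661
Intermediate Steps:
H(117) - 1*47116 = 117*(-2 + 117) - 1*47116 = 117*115 - 47116 = 13455 - 47116 = -33661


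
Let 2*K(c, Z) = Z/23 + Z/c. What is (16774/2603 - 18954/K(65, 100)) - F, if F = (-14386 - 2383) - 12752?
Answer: 26442451611/1145320 ≈ 23087.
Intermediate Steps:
K(c, Z) = Z/46 + Z/(2*c) (K(c, Z) = (Z/23 + Z/c)/2 = Z/46 + Z/(2*c))
F = -29521 (F = -16769 - 12752 = -29521)
(16774/2603 - 18954/K(65, 100)) - F = (16774/2603 - 18954*299/(10*(23 + 65))) - 1*(-29521) = (16774*(1/2603) - 18954/((1/46)*100*(1/65)*88)) + 29521 = (16774/2603 - 18954/880/299) + 29521 = (16774/2603 - 18954*299/880) + 29521 = (16774/2603 - 2833623/440) + 29521 = -7368540109/1145320 + 29521 = 26442451611/1145320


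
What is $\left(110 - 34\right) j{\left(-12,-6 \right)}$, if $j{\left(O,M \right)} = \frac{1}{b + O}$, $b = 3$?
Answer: $- \frac{76}{9} \approx -8.4444$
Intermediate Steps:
$j{\left(O,M \right)} = \frac{1}{3 + O}$
$\left(110 - 34\right) j{\left(-12,-6 \right)} = \frac{110 - 34}{3 - 12} = \frac{76}{-9} = 76 \left(- \frac{1}{9}\right) = - \frac{76}{9}$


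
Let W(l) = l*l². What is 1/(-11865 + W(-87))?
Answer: -1/670368 ≈ -1.4917e-6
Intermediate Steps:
W(l) = l³
1/(-11865 + W(-87)) = 1/(-11865 + (-87)³) = 1/(-11865 - 658503) = 1/(-670368) = -1/670368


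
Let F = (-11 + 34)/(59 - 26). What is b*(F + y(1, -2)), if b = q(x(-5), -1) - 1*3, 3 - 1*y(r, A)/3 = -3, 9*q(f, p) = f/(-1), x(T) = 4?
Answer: -19127/297 ≈ -64.401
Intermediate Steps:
q(f, p) = -f/9 (q(f, p) = (f/(-1))/9 = (f*(-1))/9 = (-f)/9 = -f/9)
y(r, A) = 18 (y(r, A) = 9 - 3*(-3) = 9 + 9 = 18)
b = -31/9 (b = -⅑*4 - 1*3 = -4/9 - 3 = -31/9 ≈ -3.4444)
F = 23/33 ≈ 0.69697
b*(F + y(1, -2)) = -31*(23/33 + 18)/9 = -31/9*617/33 = -19127/297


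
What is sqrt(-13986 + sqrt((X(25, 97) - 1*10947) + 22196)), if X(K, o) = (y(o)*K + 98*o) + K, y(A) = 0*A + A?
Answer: sqrt(-13986 + sqrt(23205)) ≈ 117.62*I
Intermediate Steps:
y(A) = A (y(A) = 0 + A = A)
X(K, o) = K + 98*o + K*o (X(K, o) = (o*K + 98*o) + K = (K*o + 98*o) + K = (98*o + K*o) + K = K + 98*o + K*o)
sqrt(-13986 + sqrt((X(25, 97) - 1*10947) + 22196)) = sqrt(-13986 + sqrt(((25 + 98*97 + 25*97) - 1*10947) + 22196)) = sqrt(-13986 + sqrt(((25 + 9506 + 2425) - 10947) + 22196)) = sqrt(-13986 + sqrt((11956 - 10947) + 22196)) = sqrt(-13986 + sqrt(1009 + 22196)) = sqrt(-13986 + sqrt(23205))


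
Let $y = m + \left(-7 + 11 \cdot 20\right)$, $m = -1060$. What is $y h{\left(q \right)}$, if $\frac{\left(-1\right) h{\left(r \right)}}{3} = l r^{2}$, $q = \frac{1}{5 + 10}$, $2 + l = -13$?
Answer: $- \frac{847}{5} \approx -169.4$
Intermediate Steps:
$l = -15$ ($l = -2 - 13 = -15$)
$q = \frac{1}{15} \approx 0.066667$
$h{\left(r \right)} = 45 r^{2}$ ($h{\left(r \right)} = - 3 \left(- 15 r^{2}\right) = 45 r^{2}$)
$y = -847$ ($y = -1060 + \left(-7 + 11 \cdot 20\right) = -1060 + \left(-7 + 220\right) = -1060 + 213 = -847$)
$y h{\left(q \right)} = - 847 \cdot \frac{45}{225} = - 847 \cdot 45 \cdot \frac{1}{225} = \left(-847\right) \frac{1}{5} = - \frac{847}{5}$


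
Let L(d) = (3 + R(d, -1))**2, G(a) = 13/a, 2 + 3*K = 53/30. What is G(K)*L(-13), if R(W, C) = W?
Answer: -117000/7 ≈ -16714.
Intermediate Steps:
K = -7/90 (K = -2/3 + (53/30)/3 = -2/3 + (53*(1/30))/3 = -2/3 + (1/3)*(53/30) = -2/3 + 53/90 = -7/90 ≈ -0.077778)
L(d) = (3 + d)**2
G(K)*L(-13) = (13/(-7/90))*(3 - 13)**2 = (13*(-90/7))*(-10)**2 = -1170/7*100 = -117000/7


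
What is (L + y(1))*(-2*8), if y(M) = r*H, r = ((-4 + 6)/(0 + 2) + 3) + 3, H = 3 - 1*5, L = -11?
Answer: 400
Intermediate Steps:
H = -2 (H = 3 - 5 = -2)
r = 7 (r = (2/2 + 3) + 3 = (2*(1/2) + 3) + 3 = (1 + 3) + 3 = 4 + 3 = 7)
y(M) = -14 (y(M) = 7*(-2) = -14)
(L + y(1))*(-2*8) = (-11 - 14)*(-2*8) = -25*(-16) = 400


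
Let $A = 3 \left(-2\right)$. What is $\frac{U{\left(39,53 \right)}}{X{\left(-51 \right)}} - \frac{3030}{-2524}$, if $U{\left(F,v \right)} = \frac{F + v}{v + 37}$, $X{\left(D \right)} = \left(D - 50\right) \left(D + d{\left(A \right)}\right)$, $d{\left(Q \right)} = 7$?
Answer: $\frac{37878469}{31546845} \approx 1.2007$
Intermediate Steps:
$A = -6$
$X{\left(D \right)} = \left(-50 + D\right) \left(7 + D\right)$ ($X{\left(D \right)} = \left(D - 50\right) \left(D + 7\right) = \left(-50 + D\right) \left(7 + D\right)$)
$U{\left(F,v \right)} = \frac{F + v}{37 + v}$
$\frac{U{\left(39,53 \right)}}{X{\left(-51 \right)}} - \frac{3030}{-2524} = \frac{\frac{1}{37 + 53} \left(39 + 53\right)}{-350 + \left(-51\right)^{2} - -2193} - \frac{3030}{-2524} = \frac{\frac{1}{90} \cdot 92}{-350 + 2601 + 2193} - - \frac{1515}{1262} = \frac{\frac{1}{90} \cdot 92}{4444} + \frac{1515}{1262} = \frac{46}{45} \cdot \frac{1}{4444} + \frac{1515}{1262} = \frac{23}{99990} + \frac{1515}{1262} = \frac{37878469}{31546845}$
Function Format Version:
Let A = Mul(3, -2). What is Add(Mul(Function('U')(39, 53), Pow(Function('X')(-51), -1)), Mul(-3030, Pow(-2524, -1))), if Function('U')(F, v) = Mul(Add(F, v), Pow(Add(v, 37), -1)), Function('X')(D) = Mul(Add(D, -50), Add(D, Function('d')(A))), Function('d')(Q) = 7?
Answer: Rational(37878469, 31546845) ≈ 1.2007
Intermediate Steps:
A = -6
Function('X')(D) = Mul(Add(-50, D), Add(7, D)) (Function('X')(D) = Mul(Add(D, -50), Add(D, 7)) = Mul(Add(-50, D), Add(7, D)))
Function('U')(F, v) = Mul(Pow(Add(37, v), -1), Add(F, v)) (Function('U')(F, v) = Mul(Add(F, v), Pow(Add(37, v), -1)) = Mul(Pow(Add(37, v), -1), Add(F, v)))
Add(Mul(Function('U')(39, 53), Pow(Function('X')(-51), -1)), Mul(-3030, Pow(-2524, -1))) = Add(Mul(Mul(Pow(Add(37, 53), -1), Add(39, 53)), Pow(Add(-350, Pow(-51, 2), Mul(-43, -51)), -1)), Mul(-3030, Pow(-2524, -1))) = Add(Mul(Mul(Pow(90, -1), 92), Pow(Add(-350, 2601, 2193), -1)), Mul(-3030, Rational(-1, 2524))) = Add(Mul(Mul(Rational(1, 90), 92), Pow(4444, -1)), Rational(1515, 1262)) = Add(Mul(Rational(46, 45), Rational(1, 4444)), Rational(1515, 1262)) = Add(Rational(23, 99990), Rational(1515, 1262)) = Rational(37878469, 31546845)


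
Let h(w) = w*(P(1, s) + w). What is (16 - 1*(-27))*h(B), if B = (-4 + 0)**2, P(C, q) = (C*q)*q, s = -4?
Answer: 22016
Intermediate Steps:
P(C, q) = C*q**2
B = 16 (B = (-4)**2 = 16)
h(w) = w*(16 + w) (h(w) = w*(1*(-4)**2 + w) = w*(1*16 + w) = w*(16 + w))
(16 - 1*(-27))*h(B) = (16 - 1*(-27))*(16*(16 + 16)) = (16 + 27)*(16*32) = 43*512 = 22016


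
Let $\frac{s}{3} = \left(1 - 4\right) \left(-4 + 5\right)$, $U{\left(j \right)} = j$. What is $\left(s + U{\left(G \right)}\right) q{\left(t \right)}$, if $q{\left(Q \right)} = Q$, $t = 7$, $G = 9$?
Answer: $0$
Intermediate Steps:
$s = -9$ ($s = 3 \left(1 - 4\right) \left(-4 + 5\right) = 3 \left(1 - 4\right) 1 = 3 \left(\left(-3\right) 1\right) = 3 \left(-3\right) = -9$)
$\left(s + U{\left(G \right)}\right) q{\left(t \right)} = \left(-9 + 9\right) 7 = 0 \cdot 7 = 0$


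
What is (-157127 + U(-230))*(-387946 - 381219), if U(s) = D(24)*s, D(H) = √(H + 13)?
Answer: 120856588955 + 176907950*√37 ≈ 1.2193e+11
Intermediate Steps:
D(H) = √(13 + H)
U(s) = s*√37 (U(s) = √(13 + 24)*s = √37*s = s*√37)
(-157127 + U(-230))*(-387946 - 381219) = (-157127 - 230*√37)*(-387946 - 381219) = (-157127 - 230*√37)*(-769165) = 120856588955 + 176907950*√37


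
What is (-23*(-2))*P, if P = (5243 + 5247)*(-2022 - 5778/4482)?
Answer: -81034389820/83 ≈ -9.7632e+8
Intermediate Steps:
P = -1761617170/83 (P = 10490*(-2022 - 5778*1/4482) = 10490*(-2022 - 107/83) = 10490*(-167933/83) = -1761617170/83 ≈ -2.1224e+7)
(-23*(-2))*P = -23*(-2)*(-1761617170/83) = 46*(-1761617170/83) = -81034389820/83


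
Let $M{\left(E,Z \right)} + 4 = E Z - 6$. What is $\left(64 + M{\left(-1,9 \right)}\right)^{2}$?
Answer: $2025$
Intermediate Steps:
$M{\left(E,Z \right)} = -10 + E Z$ ($M{\left(E,Z \right)} = -4 + \left(E Z - 6\right) = -4 + \left(-6 + E Z\right) = -10 + E Z$)
$\left(64 + M{\left(-1,9 \right)}\right)^{2} = \left(64 - 19\right)^{2} = 45^{2} = 2025$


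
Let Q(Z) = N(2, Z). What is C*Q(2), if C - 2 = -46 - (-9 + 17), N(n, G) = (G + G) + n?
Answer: -312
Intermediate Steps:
N(n, G) = n + 2*G (N(n, G) = 2*G + n = n + 2*G)
Q(Z) = 2 + 2*Z
C = -52 (C = 2 + (-46 - (-9 + 17)) = 2 + (-46 - 1*8) = 2 + (-46 - 8) = 2 - 54 = -52)
C*Q(2) = -52*(2 + 2*2) = -52*(2 + 4) = -52*6 = -312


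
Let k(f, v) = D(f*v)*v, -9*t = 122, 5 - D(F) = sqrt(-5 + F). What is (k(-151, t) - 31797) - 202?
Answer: -288601/9 + 122*sqrt(18377)/27 ≈ -31454.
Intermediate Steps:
D(F) = 5 - sqrt(-5 + F)
t = -122/9 (t = -1/9*122 = -122/9 ≈ -13.556)
k(f, v) = v*(5 - sqrt(-5 + f*v)) (k(f, v) = (5 - sqrt(-5 + f*v))*v = v*(5 - sqrt(-5 + f*v)))
(k(-151, t) - 31797) - 202 = (-122*(5 - sqrt(-5 - 151*(-122/9)))/9 - 31797) - 202 = (-122*(5 - sqrt(-5 + 18422/9))/9 - 31797) - 202 = (-122*(5 - sqrt(18377/9))/9 - 31797) - 202 = (-122*(5 - sqrt(18377)/3)/9 - 31797) - 202 = ((-610/9 + 122*sqrt(18377)/27) - 31797) - 202 = (-286783/9 + 122*sqrt(18377)/27) - 202 = -288601/9 + 122*sqrt(18377)/27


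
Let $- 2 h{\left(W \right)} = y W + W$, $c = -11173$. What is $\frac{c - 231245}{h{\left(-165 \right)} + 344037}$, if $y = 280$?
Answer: $- \frac{161612}{244813} \approx -0.66014$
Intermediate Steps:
$h{\left(W \right)} = - \frac{281 W}{2}$ ($h{\left(W \right)} = - \frac{280 W + W}{2} = - \frac{281 W}{2}$)
$\frac{c - 231245}{h{\left(-165 \right)} + 344037} = \frac{-11173 - 231245}{\left(- \frac{281}{2}\right) \left(-165\right) + 344037} = - \frac{242418}{\frac{46365}{2} + 344037} = - \frac{242418}{\frac{734439}{2}} = \left(-242418\right) \frac{2}{734439} = - \frac{161612}{244813}$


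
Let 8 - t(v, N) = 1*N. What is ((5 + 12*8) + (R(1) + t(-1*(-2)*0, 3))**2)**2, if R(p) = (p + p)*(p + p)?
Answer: 33124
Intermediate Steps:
t(v, N) = 8 - N
R(p) = 4*p**2 (R(p) = (2*p)*(2*p) = 4*p**2)
((5 + 12*8) + (R(1) + t(-1*(-2)*0, 3))**2)**2 = ((5 + 12*8) + (4*1**2 + (8 - 1*3))**2)**2 = ((5 + 96) + (4*1 + (8 - 3))**2)**2 = (101 + (4 + 5)**2)**2 = (101 + 9**2)**2 = (101 + 81)**2 = 182**2 = 33124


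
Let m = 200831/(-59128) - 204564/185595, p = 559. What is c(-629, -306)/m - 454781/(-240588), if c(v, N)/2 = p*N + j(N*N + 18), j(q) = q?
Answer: 136240736312803929499/3959171434128852 ≈ 34411.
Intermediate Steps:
m = -16456229879/3657953720 (m = 200831*(-1/59128) - 204564*1/185595 = -200831/59128 - 68188/61865 = -16456229879/3657953720 ≈ -4.4987)
c(v, N) = 36 + 2*N² + 1118*N (c(v, N) = 2*(559*N + (N*N + 18)) = 2*(559*N + (N² + 18)) = 2*(559*N + (18 + N²)) = 2*(18 + N² + 559*N) = 36 + 2*N² + 1118*N)
c(-629, -306)/m - 454781/(-240588) = (36 + 2*(-306)² + 1118*(-306))/(-16456229879/3657953720) - 454781/(-240588) = (36 + 2*93636 - 342108)*(-3657953720/16456229879) - 454781*(-1/240588) = (36 + 187272 - 342108)*(-3657953720/16456229879) + 454781/240588 = -154800*(-3657953720/16456229879) + 454781/240588 = 566251235856000/16456229879 + 454781/240588 = 136240736312803929499/3959171434128852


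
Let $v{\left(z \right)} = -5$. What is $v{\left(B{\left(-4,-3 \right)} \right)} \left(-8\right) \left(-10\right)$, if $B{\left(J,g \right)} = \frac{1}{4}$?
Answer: $-400$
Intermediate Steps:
$B{\left(J,g \right)} = \frac{1}{4}$
$v{\left(B{\left(-4,-3 \right)} \right)} \left(-8\right) \left(-10\right) = \left(-5\right) \left(-8\right) \left(-10\right) = 40 \left(-10\right) = -400$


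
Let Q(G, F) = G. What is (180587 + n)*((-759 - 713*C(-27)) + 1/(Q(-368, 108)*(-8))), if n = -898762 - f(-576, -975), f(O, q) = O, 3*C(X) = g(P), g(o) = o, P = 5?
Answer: 12341873973155/8832 ≈ 1.3974e+9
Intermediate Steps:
C(X) = 5/3 (C(X) = (⅓)*5 = 5/3)
n = -898186 (n = -898762 - 1*(-576) = -898762 + 576 = -898186)
(180587 + n)*((-759 - 713*C(-27)) + 1/(Q(-368, 108)*(-8))) = (180587 - 898186)*((-759 - 713*5/3) + 1/(-368*(-8))) = -717599*((-759 - 3565/3) + 1/2944) = -717599*(-5842/3 + 1/2944) = -717599*(-17198845/8832) = 12341873973155/8832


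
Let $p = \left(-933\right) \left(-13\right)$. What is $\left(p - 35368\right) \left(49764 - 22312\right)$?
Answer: $-637957028$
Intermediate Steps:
$p = 12129$
$\left(p - 35368\right) \left(49764 - 22312\right) = \left(12129 - 35368\right) \left(49764 - 22312\right) = \left(-23239\right) 27452 = -637957028$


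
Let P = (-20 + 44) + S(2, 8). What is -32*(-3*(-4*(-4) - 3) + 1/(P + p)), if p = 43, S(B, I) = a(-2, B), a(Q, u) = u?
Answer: 86080/69 ≈ 1247.5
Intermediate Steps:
S(B, I) = B
P = 26 (P = (-20 + 44) + 2 = 24 + 2 = 26)
-32*(-3*(-4*(-4) - 3) + 1/(P + p)) = -32*(-3*(-4*(-4) - 3) + 1/(26 + 43)) = -32*(-3*(16 - 3) + 1/69) = -32*(-3*13 + 1/69) = -32*(-39 + 1/69) = -32*(-2690/69) = 86080/69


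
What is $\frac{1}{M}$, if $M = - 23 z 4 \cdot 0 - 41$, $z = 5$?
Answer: $- \frac{1}{41} \approx -0.02439$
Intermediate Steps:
$M = -41$ ($M = - 23 \cdot 5 \cdot 4 \cdot 0 - 41 = - 23 \cdot 20 \cdot 0 - 41 = \left(-23\right) 0 - 41 = 0 - 41 = -41$)
$\frac{1}{M} = \frac{1}{-41} = - \frac{1}{41}$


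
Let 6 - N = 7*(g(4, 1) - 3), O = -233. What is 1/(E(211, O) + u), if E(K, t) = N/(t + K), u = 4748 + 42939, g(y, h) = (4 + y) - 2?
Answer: 22/1049129 ≈ 2.0970e-5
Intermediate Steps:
g(y, h) = 2 + y
N = -15 (N = 6 - 7*((2 + 4) - 3) = 6 - 7*(6 - 3) = 6 - 7*3 = 6 - 1*21 = 6 - 21 = -15)
u = 47687
E(K, t) = -15/(K + t) (E(K, t) = -15/(t + K) = -15/(K + t))
1/(E(211, O) + u) = 1/(-15/(211 - 233) + 47687) = 1/(-15/(-22) + 47687) = 1/(-15*(-1/22) + 47687) = 1/(15/22 + 47687) = 1/(1049129/22) = 22/1049129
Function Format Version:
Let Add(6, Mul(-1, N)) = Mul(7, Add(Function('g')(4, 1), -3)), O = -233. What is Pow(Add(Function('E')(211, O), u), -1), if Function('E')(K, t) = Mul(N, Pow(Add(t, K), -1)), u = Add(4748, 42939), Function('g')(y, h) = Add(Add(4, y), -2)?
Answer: Rational(22, 1049129) ≈ 2.0970e-5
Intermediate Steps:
Function('g')(y, h) = Add(2, y)
N = -15 (N = Add(6, Mul(-1, Mul(7, Add(Add(2, 4), -3)))) = Add(6, Mul(-1, Mul(7, Add(6, -3)))) = Add(6, Mul(-1, Mul(7, 3))) = Add(6, Mul(-1, 21)) = Add(6, -21) = -15)
u = 47687
Function('E')(K, t) = Mul(-15, Pow(Add(K, t), -1)) (Function('E')(K, t) = Mul(-15, Pow(Add(t, K), -1)) = Mul(-15, Pow(Add(K, t), -1)))
Pow(Add(Function('E')(211, O), u), -1) = Pow(Add(Mul(-15, Pow(Add(211, -233), -1)), 47687), -1) = Pow(Add(Mul(-15, Pow(-22, -1)), 47687), -1) = Pow(Add(Mul(-15, Rational(-1, 22)), 47687), -1) = Pow(Add(Rational(15, 22), 47687), -1) = Pow(Rational(1049129, 22), -1) = Rational(22, 1049129)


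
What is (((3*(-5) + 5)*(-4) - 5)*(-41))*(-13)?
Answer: 18655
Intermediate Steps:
(((3*(-5) + 5)*(-4) - 5)*(-41))*(-13) = (((-15 + 5)*(-4) - 5)*(-41))*(-13) = ((-10*(-4) - 5)*(-41))*(-13) = ((40 - 5)*(-41))*(-13) = (35*(-41))*(-13) = -1435*(-13) = 18655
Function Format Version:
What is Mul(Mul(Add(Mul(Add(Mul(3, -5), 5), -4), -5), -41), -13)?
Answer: 18655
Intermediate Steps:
Mul(Mul(Add(Mul(Add(Mul(3, -5), 5), -4), -5), -41), -13) = Mul(Mul(Add(Mul(Add(-15, 5), -4), -5), -41), -13) = Mul(Mul(Add(Mul(-10, -4), -5), -41), -13) = Mul(Mul(Add(40, -5), -41), -13) = Mul(Mul(35, -41), -13) = Mul(-1435, -13) = 18655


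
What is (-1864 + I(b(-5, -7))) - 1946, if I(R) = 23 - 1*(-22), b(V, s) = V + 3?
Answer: -3765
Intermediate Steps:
b(V, s) = 3 + V
I(R) = 45 (I(R) = 23 + 22 = 45)
(-1864 + I(b(-5, -7))) - 1946 = (-1864 + 45) - 1946 = -1819 - 1946 = -3765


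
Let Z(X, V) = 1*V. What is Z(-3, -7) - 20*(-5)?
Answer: 93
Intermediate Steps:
Z(X, V) = V
Z(-3, -7) - 20*(-5) = -7 - 20*(-5) = -7 + 100 = 93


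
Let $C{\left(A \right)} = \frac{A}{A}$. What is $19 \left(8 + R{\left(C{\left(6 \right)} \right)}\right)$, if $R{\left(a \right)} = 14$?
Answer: $418$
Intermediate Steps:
$C{\left(A \right)} = 1$
$19 \left(8 + R{\left(C{\left(6 \right)} \right)}\right) = 19 \left(8 + 14\right) = 19 \cdot 22 = 418$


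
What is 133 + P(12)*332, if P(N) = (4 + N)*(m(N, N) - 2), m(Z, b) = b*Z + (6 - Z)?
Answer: 722565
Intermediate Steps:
m(Z, b) = 6 - Z + Z*b (m(Z, b) = Z*b + (6 - Z) = 6 - Z + Z*b)
P(N) = (4 + N)*(4 + N² - N) (P(N) = (4 + N)*((6 - N + N*N) - 2) = (4 + N)*((6 - N + N²) - 2) = (4 + N)*((6 + N² - N) - 2) = (4 + N)*(4 + N² - N))
133 + P(12)*332 = 133 + (16 + 12³ + 3*12²)*332 = 133 + (16 + 1728 + 3*144)*332 = 133 + (16 + 1728 + 432)*332 = 133 + 2176*332 = 133 + 722432 = 722565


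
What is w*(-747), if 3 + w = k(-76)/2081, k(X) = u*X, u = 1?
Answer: 4720293/2081 ≈ 2268.3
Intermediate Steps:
k(X) = X (k(X) = 1*X = X)
w = -6319/2081 (w = -3 - 76/2081 = -6319/2081 ≈ -3.0365)
w*(-747) = -6319/2081*(-747) = 4720293/2081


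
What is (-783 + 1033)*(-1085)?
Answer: -271250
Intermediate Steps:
(-783 + 1033)*(-1085) = 250*(-1085) = -271250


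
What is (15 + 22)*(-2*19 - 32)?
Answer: -2590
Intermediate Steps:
(15 + 22)*(-2*19 - 32) = 37*(-38 - 32) = 37*(-70) = -2590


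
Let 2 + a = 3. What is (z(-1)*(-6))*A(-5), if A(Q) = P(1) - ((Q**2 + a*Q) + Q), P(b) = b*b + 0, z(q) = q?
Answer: -84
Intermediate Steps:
a = 1 (a = -2 + 3 = 1)
P(b) = b**2 (P(b) = b**2 + 0 = b**2)
A(Q) = 1 - Q**2 - 2*Q (A(Q) = 1**2 - ((Q**2 + 1*Q) + Q) = 1 - ((Q**2 + Q) + Q) = 1 - ((Q + Q**2) + Q) = 1 - (Q**2 + 2*Q) = 1 + (-Q**2 - 2*Q) = 1 - Q**2 - 2*Q)
(z(-1)*(-6))*A(-5) = (-1*(-6))*(1 - 1*(-5)**2 - 2*(-5)) = 6*(1 - 1*25 + 10) = 6*(1 - 25 + 10) = 6*(-14) = -84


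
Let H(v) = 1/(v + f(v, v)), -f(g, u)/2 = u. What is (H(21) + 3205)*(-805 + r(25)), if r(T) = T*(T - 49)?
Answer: -94562120/21 ≈ -4.5030e+6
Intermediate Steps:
r(T) = T*(-49 + T)
f(g, u) = -2*u
H(v) = -1/v (H(v) = 1/(v - 2*v) = 1/(-v) = -1/v)
(H(21) + 3205)*(-805 + r(25)) = (-1/21 + 3205)*(-805 + 25*(-49 + 25)) = (-1*1/21 + 3205)*(-805 + 25*(-24)) = (-1/21 + 3205)*(-805 - 600) = (67304/21)*(-1405) = -94562120/21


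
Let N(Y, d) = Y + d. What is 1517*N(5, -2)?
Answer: 4551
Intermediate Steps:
1517*N(5, -2) = 1517*(5 - 2) = 1517*3 = 4551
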